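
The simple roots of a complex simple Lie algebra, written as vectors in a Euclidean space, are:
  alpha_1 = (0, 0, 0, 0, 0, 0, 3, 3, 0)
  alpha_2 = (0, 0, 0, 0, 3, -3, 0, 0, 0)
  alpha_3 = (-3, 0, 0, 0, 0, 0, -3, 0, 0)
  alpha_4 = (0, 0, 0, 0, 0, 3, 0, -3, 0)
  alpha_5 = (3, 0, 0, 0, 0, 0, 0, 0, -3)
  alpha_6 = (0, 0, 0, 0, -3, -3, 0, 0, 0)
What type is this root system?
D_6

Compute the Cartan integers a_ij = 2(alpha_i, alpha_j)/(alpha_j, alpha_j); the resulting 6x6 Cartan matrix is
[[2, 0, -1, -1, 0, 0], [0, 2, 0, -1, 0, 0], [-1, 0, 2, 0, -1, 0], [-1, -1, 0, 2, 0, -1], [0, 0, -1, 0, 2, 0], [0, 0, 0, -1, 0, 2]].
All simple roots have the same length, so the diagram is simply laced. The associated Dynkin diagram is a chain of 4 nodes with a fork of two nodes at one end (D_6), so the type is D_6 (the algebra so(12)).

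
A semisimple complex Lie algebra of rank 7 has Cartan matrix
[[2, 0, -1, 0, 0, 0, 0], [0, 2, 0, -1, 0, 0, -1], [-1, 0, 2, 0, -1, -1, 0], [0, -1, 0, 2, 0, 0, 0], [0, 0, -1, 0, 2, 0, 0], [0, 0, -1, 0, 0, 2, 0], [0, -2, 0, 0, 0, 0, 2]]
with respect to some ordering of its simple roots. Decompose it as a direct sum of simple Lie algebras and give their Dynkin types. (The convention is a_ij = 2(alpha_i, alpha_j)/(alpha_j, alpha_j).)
C_3 + D_4

The diagram associated to this matrix has two connected components: the simple roots {alpha_2, alpha_4, alpha_7} form a chain of 3 nodes with a double edge at one end; the terminal node there is the unique long simple root (C_3), and {alpha_1, alpha_3, alpha_5, alpha_6} form a chain of 2 nodes with a fork of two nodes at one end (D_4). A semisimple Lie algebra decomposes uniquely as the direct sum of simple ideals, one per connected component of its Dynkin diagram, so g ≅ C_3 ⊕ D_4 (dimension 21 + 28 = 49).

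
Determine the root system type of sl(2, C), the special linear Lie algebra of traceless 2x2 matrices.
This is sl(2), which has dimension 2^2 - 1 = 3 and rank 2 - 1 = 1 (a Cartan subalgebra is the diagonal traceless matrices). In the classification of classical Lie algebras, the special linear algebra sl(n+1) has type A_n; here n = 1, so the Dynkin diagram is a chain of 1 nodes with single edges (A_1). Hence the type is A_1.

A1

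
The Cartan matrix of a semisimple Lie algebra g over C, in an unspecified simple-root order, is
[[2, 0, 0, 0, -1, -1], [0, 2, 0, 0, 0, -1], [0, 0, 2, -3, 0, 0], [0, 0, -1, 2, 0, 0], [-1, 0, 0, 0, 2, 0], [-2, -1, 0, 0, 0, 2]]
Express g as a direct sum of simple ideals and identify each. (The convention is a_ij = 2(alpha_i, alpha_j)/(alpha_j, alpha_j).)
The diagram associated to this matrix has two connected components: the simple roots {alpha_1, alpha_2, alpha_5, alpha_6} form a chain of 4 nodes with a double edge between the middle two (F_4), and {alpha_3, alpha_4} form two nodes joined by a triple edge (G_2). A semisimple Lie algebra decomposes uniquely as the direct sum of simple ideals, one per connected component of its Dynkin diagram, so g ≅ F_4 ⊕ G_2 (dimension 52 + 14 = 66).

F_4 + G_2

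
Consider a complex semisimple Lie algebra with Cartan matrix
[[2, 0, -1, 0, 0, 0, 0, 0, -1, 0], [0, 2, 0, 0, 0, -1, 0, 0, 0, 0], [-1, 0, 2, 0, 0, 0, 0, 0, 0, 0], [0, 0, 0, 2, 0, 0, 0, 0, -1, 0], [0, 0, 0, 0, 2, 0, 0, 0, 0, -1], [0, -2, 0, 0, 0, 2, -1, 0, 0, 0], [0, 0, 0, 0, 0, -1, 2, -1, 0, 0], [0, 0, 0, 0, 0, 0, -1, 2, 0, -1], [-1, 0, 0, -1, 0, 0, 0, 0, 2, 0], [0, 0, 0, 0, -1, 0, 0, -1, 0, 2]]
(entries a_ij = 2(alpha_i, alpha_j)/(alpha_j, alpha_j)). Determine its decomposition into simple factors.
The diagram associated to this matrix has two connected components: the simple roots {alpha_1, alpha_3, alpha_4, alpha_9} form a chain of 4 nodes with single edges (A_4), and {alpha_2, alpha_5, alpha_6, alpha_7, alpha_8, alpha_10} form a chain of 6 nodes with a double edge at one end; the terminal node there is the unique short simple root (B_6). A semisimple Lie algebra decomposes uniquely as the direct sum of simple ideals, one per connected component of its Dynkin diagram, so g ≅ A_4 ⊕ B_6 (dimension 24 + 78 = 102).

A_4 (sl(5)) ⊕ B_6 (so(13))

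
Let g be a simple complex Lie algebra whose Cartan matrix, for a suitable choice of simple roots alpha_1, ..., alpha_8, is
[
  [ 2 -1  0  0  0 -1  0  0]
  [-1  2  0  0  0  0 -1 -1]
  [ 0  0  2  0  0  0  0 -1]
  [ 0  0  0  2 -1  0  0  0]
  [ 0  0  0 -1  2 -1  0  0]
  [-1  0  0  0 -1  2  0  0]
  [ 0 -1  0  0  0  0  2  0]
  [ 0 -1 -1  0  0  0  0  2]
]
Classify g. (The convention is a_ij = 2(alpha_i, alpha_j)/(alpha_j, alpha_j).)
The matrix has rank 8 with 2's on the diagonal. Reading the off-diagonal entries as Dynkin edges (a single edge where a_ij = a_ji = -1; a double or triple edge where a_ij * a_ji = 2 or 3), the diagram is a chain of 7 nodes with one extra node attached to the third node from one end (E_8). One simple-root ordering that puts it in standard form is (alpha_3, alpha_7, alpha_8, alpha_2, alpha_1, alpha_6, alpha_5, alpha_4). So the algebra is type E_8.

E8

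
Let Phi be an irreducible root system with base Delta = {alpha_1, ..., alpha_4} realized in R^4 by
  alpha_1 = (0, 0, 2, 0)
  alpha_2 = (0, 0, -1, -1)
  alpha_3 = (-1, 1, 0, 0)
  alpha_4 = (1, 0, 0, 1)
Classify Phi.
Compute the Cartan integers a_ij = 2(alpha_i, alpha_j)/(alpha_j, alpha_j); the resulting 4x4 Cartan matrix is
[[2, -2, 0, 0], [-1, 2, 0, -1], [0, 0, 2, -1], [0, -1, -1, 2]].
The roots have two lengths (squared-length ratio 2:1); the short ones are alpha_{2,3,4}. The associated Dynkin diagram is a chain of 4 nodes with a double edge at one end; the terminal node there is the unique long simple root (C_4), so the type is C_4 (the algebra sp(8)).

type C_4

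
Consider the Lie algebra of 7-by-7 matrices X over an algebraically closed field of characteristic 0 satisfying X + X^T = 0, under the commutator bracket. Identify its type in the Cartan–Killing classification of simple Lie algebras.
This is so(7) with 7 odd, which has dimension 7(7-1)/2 = 21 and rank (7-1)/2 = 3. In the classification of classical Lie algebras, the orthogonal algebra so(2n+1) in an odd number of variables has type B_n; here n = 3, so the Dynkin diagram is a chain of 3 nodes with a double edge at one end; the terminal node there is the unique short simple root (B_3). Hence the type is B_3.

B_3 (so(7))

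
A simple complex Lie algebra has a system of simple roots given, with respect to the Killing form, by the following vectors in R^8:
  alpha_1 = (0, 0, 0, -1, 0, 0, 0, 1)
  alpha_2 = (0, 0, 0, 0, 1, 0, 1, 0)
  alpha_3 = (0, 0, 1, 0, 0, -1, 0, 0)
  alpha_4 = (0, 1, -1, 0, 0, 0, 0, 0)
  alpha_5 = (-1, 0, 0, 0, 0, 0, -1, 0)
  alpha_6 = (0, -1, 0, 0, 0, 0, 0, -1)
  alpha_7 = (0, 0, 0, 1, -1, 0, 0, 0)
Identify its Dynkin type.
A7

Compute the Cartan integers a_ij = 2(alpha_i, alpha_j)/(alpha_j, alpha_j); the resulting 7x7 Cartan matrix is
[[2, 0, 0, 0, 0, -1, -1], [0, 2, 0, 0, -1, 0, -1], [0, 0, 2, -1, 0, 0, 0], [0, 0, -1, 2, 0, -1, 0], [0, -1, 0, 0, 2, 0, 0], [-1, 0, 0, -1, 0, 2, 0], [-1, -1, 0, 0, 0, 0, 2]].
All simple roots have the same length, so the diagram is simply laced. The associated Dynkin diagram is a chain of 7 nodes with single edges (A_7), so the type is A_7 (the algebra sl(8)).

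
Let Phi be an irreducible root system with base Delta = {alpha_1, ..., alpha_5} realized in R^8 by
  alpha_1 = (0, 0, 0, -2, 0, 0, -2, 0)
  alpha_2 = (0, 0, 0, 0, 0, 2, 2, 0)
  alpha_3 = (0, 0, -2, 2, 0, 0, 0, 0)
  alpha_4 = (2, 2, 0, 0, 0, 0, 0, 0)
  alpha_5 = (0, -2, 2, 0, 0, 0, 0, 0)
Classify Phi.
Compute the Cartan integers a_ij = 2(alpha_i, alpha_j)/(alpha_j, alpha_j); the resulting 5x5 Cartan matrix is
[[2, -1, -1, 0, 0], [-1, 2, 0, 0, 0], [-1, 0, 2, 0, -1], [0, 0, 0, 2, -1], [0, 0, -1, -1, 2]].
All simple roots have the same length, so the diagram is simply laced. The associated Dynkin diagram is a chain of 5 nodes with single edges (A_5), so the type is A_5 (the algebra sl(6)).

A_5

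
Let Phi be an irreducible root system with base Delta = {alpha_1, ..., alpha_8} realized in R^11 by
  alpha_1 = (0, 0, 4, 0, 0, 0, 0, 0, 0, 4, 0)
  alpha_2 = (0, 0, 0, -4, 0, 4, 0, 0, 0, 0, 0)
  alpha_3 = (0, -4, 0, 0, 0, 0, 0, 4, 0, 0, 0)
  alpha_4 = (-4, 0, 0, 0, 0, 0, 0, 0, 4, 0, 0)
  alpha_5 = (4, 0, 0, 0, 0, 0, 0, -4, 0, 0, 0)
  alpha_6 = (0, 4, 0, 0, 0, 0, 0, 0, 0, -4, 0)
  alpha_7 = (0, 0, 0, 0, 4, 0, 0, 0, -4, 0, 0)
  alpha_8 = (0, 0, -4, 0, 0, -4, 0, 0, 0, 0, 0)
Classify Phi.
A_8

Compute the Cartan integers a_ij = 2(alpha_i, alpha_j)/(alpha_j, alpha_j); the resulting 8x8 Cartan matrix is
[[2, 0, 0, 0, 0, -1, 0, -1], [0, 2, 0, 0, 0, 0, 0, -1], [0, 0, 2, 0, -1, -1, 0, 0], [0, 0, 0, 2, -1, 0, -1, 0], [0, 0, -1, -1, 2, 0, 0, 0], [-1, 0, -1, 0, 0, 2, 0, 0], [0, 0, 0, -1, 0, 0, 2, 0], [-1, -1, 0, 0, 0, 0, 0, 2]].
All simple roots have the same length, so the diagram is simply laced. The associated Dynkin diagram is a chain of 8 nodes with single edges (A_8), so the type is A_8 (the algebra sl(9)).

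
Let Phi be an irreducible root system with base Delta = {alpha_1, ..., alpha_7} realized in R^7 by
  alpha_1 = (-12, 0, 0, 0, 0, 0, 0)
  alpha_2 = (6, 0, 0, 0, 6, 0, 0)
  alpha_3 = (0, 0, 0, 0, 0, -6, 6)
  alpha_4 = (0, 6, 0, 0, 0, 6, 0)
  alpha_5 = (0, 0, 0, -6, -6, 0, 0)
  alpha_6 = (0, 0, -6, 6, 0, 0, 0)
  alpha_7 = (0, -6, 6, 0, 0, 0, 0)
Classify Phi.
Compute the Cartan integers a_ij = 2(alpha_i, alpha_j)/(alpha_j, alpha_j); the resulting 7x7 Cartan matrix is
[[2, -2, 0, 0, 0, 0, 0], [-1, 2, 0, 0, -1, 0, 0], [0, 0, 2, -1, 0, 0, 0], [0, 0, -1, 2, 0, 0, -1], [0, -1, 0, 0, 2, -1, 0], [0, 0, 0, 0, -1, 2, -1], [0, 0, 0, -1, 0, -1, 2]].
The roots have two lengths (squared-length ratio 2:1); the short ones are alpha_{2,3,4,5,6,7}. The associated Dynkin diagram is a chain of 7 nodes with a double edge at one end; the terminal node there is the unique long simple root (C_7), so the type is C_7 (the algebra sp(14)).

C_7 (sp(14))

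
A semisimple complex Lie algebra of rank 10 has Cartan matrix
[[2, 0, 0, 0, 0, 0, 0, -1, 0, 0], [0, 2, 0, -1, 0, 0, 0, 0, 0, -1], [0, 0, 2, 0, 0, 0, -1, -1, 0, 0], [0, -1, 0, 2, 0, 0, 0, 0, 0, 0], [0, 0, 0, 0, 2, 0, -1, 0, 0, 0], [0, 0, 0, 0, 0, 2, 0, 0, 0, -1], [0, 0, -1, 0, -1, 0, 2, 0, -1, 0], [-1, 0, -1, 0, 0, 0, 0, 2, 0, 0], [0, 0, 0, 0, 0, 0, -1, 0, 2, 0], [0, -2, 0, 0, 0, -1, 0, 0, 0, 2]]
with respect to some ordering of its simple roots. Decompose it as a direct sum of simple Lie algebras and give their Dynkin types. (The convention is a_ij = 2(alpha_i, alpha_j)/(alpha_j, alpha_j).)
type D_6 ⊕ type F_4

The diagram associated to this matrix has two connected components: the simple roots {alpha_1, alpha_3, alpha_5, alpha_7, alpha_8, alpha_9} form a chain of 4 nodes with a fork of two nodes at one end (D_6), and {alpha_2, alpha_4, alpha_6, alpha_10} form a chain of 4 nodes with a double edge between the middle two (F_4). A semisimple Lie algebra decomposes uniquely as the direct sum of simple ideals, one per connected component of its Dynkin diagram, so g ≅ D_6 ⊕ F_4 (dimension 66 + 52 = 118).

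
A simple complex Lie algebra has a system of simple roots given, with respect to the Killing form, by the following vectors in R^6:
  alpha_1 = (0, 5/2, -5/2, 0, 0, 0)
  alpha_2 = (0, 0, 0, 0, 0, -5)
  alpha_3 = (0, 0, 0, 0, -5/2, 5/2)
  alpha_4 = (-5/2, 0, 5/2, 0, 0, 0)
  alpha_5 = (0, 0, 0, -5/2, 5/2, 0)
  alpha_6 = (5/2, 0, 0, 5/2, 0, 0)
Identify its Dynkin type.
C_6

Compute the Cartan integers a_ij = 2(alpha_i, alpha_j)/(alpha_j, alpha_j); the resulting 6x6 Cartan matrix is
[[2, 0, 0, -1, 0, 0], [0, 2, -2, 0, 0, 0], [0, -1, 2, 0, -1, 0], [-1, 0, 0, 2, 0, -1], [0, 0, -1, 0, 2, -1], [0, 0, 0, -1, -1, 2]].
The roots have two lengths (squared-length ratio 2:1); the short ones are alpha_{1,3,4,5,6}. The associated Dynkin diagram is a chain of 6 nodes with a double edge at one end; the terminal node there is the unique long simple root (C_6), so the type is C_6 (the algebra sp(12)).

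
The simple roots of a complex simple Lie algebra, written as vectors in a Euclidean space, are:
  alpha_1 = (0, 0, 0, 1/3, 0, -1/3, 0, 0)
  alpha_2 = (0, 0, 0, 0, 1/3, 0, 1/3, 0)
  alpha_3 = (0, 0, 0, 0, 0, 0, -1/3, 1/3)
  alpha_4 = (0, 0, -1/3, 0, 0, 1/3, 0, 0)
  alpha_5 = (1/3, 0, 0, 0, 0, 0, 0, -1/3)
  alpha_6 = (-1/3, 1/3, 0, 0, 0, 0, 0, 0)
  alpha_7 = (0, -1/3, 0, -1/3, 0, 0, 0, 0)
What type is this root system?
Compute the Cartan integers a_ij = 2(alpha_i, alpha_j)/(alpha_j, alpha_j); the resulting 7x7 Cartan matrix is
[[2, 0, 0, -1, 0, 0, -1], [0, 2, -1, 0, 0, 0, 0], [0, -1, 2, 0, -1, 0, 0], [-1, 0, 0, 2, 0, 0, 0], [0, 0, -1, 0, 2, -1, 0], [0, 0, 0, 0, -1, 2, -1], [-1, 0, 0, 0, 0, -1, 2]].
All simple roots have the same length, so the diagram is simply laced. The associated Dynkin diagram is a chain of 7 nodes with single edges (A_7), so the type is A_7 (the algebra sl(8)).

A_7 (sl(8))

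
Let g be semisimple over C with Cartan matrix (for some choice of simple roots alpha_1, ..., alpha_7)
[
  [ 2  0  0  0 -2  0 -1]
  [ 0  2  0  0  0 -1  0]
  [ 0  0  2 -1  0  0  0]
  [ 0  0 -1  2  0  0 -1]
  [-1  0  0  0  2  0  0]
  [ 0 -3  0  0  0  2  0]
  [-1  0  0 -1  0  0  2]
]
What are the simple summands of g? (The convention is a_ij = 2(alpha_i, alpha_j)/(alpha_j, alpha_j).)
B_5 (so(11)) ⊕ G_2

The diagram associated to this matrix has two connected components: the simple roots {alpha_1, alpha_3, alpha_4, alpha_5, alpha_7} form a chain of 5 nodes with a double edge at one end; the terminal node there is the unique short simple root (B_5), and {alpha_2, alpha_6} form two nodes joined by a triple edge (G_2). A semisimple Lie algebra decomposes uniquely as the direct sum of simple ideals, one per connected component of its Dynkin diagram, so g ≅ B_5 ⊕ G_2 (dimension 55 + 14 = 69).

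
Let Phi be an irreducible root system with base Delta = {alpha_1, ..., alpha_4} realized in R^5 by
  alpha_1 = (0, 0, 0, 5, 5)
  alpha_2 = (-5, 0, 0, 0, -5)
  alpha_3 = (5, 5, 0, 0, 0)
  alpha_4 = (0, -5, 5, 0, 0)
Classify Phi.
type A_4

Compute the Cartan integers a_ij = 2(alpha_i, alpha_j)/(alpha_j, alpha_j); the resulting 4x4 Cartan matrix is
[[2, -1, 0, 0], [-1, 2, -1, 0], [0, -1, 2, -1], [0, 0, -1, 2]].
All simple roots have the same length, so the diagram is simply laced. The associated Dynkin diagram is a chain of 4 nodes with single edges (A_4), so the type is A_4 (the algebra sl(5)).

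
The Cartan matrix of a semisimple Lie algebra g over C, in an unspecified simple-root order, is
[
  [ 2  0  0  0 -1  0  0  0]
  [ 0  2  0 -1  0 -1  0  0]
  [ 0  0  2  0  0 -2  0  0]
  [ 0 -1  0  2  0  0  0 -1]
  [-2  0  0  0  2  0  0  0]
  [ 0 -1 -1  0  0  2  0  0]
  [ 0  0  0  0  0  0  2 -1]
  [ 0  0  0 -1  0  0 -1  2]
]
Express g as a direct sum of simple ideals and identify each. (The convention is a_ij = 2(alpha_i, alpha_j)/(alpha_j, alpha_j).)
The diagram associated to this matrix has two connected components: the simple roots {alpha_1, alpha_5} form a chain of 2 nodes with a double edge at one end; the terminal node there is the unique short simple root (B_2), and {alpha_2, alpha_3, alpha_4, alpha_6, alpha_7, alpha_8} form a chain of 6 nodes with a double edge at one end; the terminal node there is the unique long simple root (C_6). A semisimple Lie algebra decomposes uniquely as the direct sum of simple ideals, one per connected component of its Dynkin diagram, so g ≅ B_2 ⊕ C_6 (dimension 10 + 78 = 88).

B_2 (so(5)) + C_6 (sp(12))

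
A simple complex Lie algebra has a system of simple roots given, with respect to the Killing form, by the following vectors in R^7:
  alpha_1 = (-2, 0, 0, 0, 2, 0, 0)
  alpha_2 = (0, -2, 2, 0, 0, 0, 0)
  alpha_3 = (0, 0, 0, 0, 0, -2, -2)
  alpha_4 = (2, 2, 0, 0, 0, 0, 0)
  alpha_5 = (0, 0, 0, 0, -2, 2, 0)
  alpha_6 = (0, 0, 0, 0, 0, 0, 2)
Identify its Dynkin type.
Compute the Cartan integers a_ij = 2(alpha_i, alpha_j)/(alpha_j, alpha_j); the resulting 6x6 Cartan matrix is
[[2, 0, 0, -1, -1, 0], [0, 2, 0, -1, 0, 0], [0, 0, 2, 0, -1, -2], [-1, -1, 0, 2, 0, 0], [-1, 0, -1, 0, 2, 0], [0, 0, -1, 0, 0, 2]].
The roots have two lengths (squared-length ratio 2:1); the short ones are alpha_{6}. The associated Dynkin diagram is a chain of 6 nodes with a double edge at one end; the terminal node there is the unique short simple root (B_6), so the type is B_6 (the algebra so(13)).

type B_6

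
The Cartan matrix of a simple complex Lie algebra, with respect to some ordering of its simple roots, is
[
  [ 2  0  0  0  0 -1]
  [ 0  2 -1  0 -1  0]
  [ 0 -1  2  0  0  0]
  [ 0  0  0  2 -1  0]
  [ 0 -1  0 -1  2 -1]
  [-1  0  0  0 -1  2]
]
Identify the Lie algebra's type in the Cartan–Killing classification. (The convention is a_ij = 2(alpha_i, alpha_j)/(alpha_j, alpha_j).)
E_6

The matrix has rank 6 with 2's on the diagonal. Reading the off-diagonal entries as Dynkin edges (a single edge where a_ij = a_ji = -1; a double or triple edge where a_ij * a_ji = 2 or 3), the diagram is a chain of 5 nodes with one extra node attached to the third node from one end (E_6). One simple-root ordering that puts it in standard form is (alpha_3, alpha_4, alpha_2, alpha_5, alpha_6, alpha_1). So the algebra is type E_6.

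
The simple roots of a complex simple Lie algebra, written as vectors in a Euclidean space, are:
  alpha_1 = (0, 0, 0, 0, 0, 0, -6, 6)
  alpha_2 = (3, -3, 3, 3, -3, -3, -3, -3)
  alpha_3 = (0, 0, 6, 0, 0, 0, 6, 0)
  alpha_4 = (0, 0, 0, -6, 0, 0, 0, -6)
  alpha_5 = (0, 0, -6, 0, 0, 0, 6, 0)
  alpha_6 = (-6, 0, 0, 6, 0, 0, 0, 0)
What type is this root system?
type E_6

Compute the Cartan integers a_ij = 2(alpha_i, alpha_j)/(alpha_j, alpha_j); the resulting 6x6 Cartan matrix is
[[2, 0, -1, -1, -1, 0], [0, 2, 0, 0, -1, 0], [-1, 0, 2, 0, 0, 0], [-1, 0, 0, 2, 0, -1], [-1, -1, 0, 0, 2, 0], [0, 0, 0, -1, 0, 2]].
All simple roots have the same length, so the diagram is simply laced. The associated Dynkin diagram is a chain of 5 nodes with one extra node attached to the third node from one end (E_6), so the type is E_6.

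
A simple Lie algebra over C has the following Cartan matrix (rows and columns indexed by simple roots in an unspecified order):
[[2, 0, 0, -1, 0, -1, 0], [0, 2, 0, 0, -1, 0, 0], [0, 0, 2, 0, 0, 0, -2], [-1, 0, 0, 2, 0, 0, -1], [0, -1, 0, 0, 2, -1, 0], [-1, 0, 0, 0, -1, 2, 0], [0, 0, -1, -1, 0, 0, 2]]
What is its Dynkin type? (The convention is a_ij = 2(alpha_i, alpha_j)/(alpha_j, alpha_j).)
C7

The matrix has rank 7 with 2's on the diagonal. Reading the off-diagonal entries as Dynkin edges (a single edge where a_ij = a_ji = -1; a double or triple edge where a_ij * a_ji = 2 or 3), the diagram is a chain of 7 nodes with a double edge at one end; the terminal node there is the unique long simple root (C_7). One simple-root ordering that puts it in standard form is (alpha_2, alpha_5, alpha_6, alpha_1, alpha_4, alpha_7, alpha_3). So the algebra is type C_7, i.e. sp(14).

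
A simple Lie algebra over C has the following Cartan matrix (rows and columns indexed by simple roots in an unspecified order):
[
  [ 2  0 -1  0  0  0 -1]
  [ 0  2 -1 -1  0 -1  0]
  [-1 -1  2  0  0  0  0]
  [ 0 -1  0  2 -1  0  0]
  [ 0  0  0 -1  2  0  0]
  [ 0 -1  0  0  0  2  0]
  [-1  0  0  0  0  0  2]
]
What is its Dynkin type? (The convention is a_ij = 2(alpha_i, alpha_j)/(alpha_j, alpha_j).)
The matrix has rank 7 with 2's on the diagonal. Reading the off-diagonal entries as Dynkin edges (a single edge where a_ij = a_ji = -1; a double or triple edge where a_ij * a_ji = 2 or 3), the diagram is a chain of 6 nodes with one extra node attached to the third node from one end (E_7). One simple-root ordering that puts it in standard form is (alpha_5, alpha_6, alpha_4, alpha_2, alpha_3, alpha_1, alpha_7). So the algebra is type E_7.

E_7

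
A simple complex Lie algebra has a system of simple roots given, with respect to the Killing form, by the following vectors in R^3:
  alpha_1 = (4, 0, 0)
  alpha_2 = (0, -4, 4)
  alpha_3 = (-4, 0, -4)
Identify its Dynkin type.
Compute the Cartan integers a_ij = 2(alpha_i, alpha_j)/(alpha_j, alpha_j); the resulting 3x3 Cartan matrix is
[[2, 0, -1], [0, 2, -1], [-2, -1, 2]].
The roots have two lengths (squared-length ratio 2:1); the short ones are alpha_{1}. The associated Dynkin diagram is a chain of 3 nodes with a double edge at one end; the terminal node there is the unique short simple root (B_3), so the type is B_3 (the algebra so(7)).

B3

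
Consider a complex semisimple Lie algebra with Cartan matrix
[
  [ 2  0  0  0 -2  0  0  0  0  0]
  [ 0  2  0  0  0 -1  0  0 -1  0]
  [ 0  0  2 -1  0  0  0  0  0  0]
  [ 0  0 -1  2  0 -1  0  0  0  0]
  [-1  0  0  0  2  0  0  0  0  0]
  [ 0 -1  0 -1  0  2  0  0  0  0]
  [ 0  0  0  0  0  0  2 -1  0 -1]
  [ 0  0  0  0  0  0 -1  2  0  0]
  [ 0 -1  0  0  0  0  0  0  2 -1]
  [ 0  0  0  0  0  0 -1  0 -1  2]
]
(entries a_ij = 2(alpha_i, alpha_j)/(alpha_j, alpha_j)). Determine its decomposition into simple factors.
type A_8 ⊕ type B_2

The diagram associated to this matrix has two connected components: the simple roots {alpha_2, alpha_3, alpha_4, alpha_6, alpha_7, alpha_8, alpha_9, alpha_10} form a chain of 8 nodes with single edges (A_8), and {alpha_1, alpha_5} form a chain of 2 nodes with a double edge at one end; the terminal node there is the unique short simple root (B_2). A semisimple Lie algebra decomposes uniquely as the direct sum of simple ideals, one per connected component of its Dynkin diagram, so g ≅ A_8 ⊕ B_2 (dimension 80 + 10 = 90).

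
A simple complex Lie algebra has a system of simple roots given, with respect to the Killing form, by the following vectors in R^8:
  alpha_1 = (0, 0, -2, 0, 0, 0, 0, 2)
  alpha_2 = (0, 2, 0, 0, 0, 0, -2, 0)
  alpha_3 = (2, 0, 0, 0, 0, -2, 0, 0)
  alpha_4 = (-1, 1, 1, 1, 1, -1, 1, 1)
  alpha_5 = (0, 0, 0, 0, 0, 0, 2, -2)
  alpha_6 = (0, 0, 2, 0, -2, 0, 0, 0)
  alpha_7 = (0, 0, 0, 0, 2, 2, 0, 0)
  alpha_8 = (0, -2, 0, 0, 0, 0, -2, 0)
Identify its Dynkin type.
E_8

Compute the Cartan integers a_ij = 2(alpha_i, alpha_j)/(alpha_j, alpha_j); the resulting 8x8 Cartan matrix is
[[2, 0, 0, 0, -1, -1, 0, 0], [0, 2, 0, 0, -1, 0, 0, 0], [0, 0, 2, 0, 0, 0, -1, 0], [0, 0, 0, 2, 0, 0, 0, -1], [-1, -1, 0, 0, 2, 0, 0, -1], [-1, 0, 0, 0, 0, 2, -1, 0], [0, 0, -1, 0, 0, -1, 2, 0], [0, 0, 0, -1, -1, 0, 0, 2]].
All simple roots have the same length, so the diagram is simply laced. The associated Dynkin diagram is a chain of 7 nodes with one extra node attached to the third node from one end (E_8), so the type is E_8.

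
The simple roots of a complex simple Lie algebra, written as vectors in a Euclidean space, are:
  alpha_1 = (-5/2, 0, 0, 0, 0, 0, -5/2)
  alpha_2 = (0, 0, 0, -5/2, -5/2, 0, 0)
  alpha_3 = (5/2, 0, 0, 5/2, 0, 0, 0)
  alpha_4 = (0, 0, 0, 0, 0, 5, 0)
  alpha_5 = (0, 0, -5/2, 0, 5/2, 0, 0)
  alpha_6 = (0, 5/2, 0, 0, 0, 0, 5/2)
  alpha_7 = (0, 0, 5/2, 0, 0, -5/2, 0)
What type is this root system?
Compute the Cartan integers a_ij = 2(alpha_i, alpha_j)/(alpha_j, alpha_j); the resulting 7x7 Cartan matrix is
[[2, 0, -1, 0, 0, -1, 0], [0, 2, -1, 0, -1, 0, 0], [-1, -1, 2, 0, 0, 0, 0], [0, 0, 0, 2, 0, 0, -2], [0, -1, 0, 0, 2, 0, -1], [-1, 0, 0, 0, 0, 2, 0], [0, 0, 0, -1, -1, 0, 2]].
The roots have two lengths (squared-length ratio 2:1); the short ones are alpha_{1,2,3,5,6,7}. The associated Dynkin diagram is a chain of 7 nodes with a double edge at one end; the terminal node there is the unique long simple root (C_7), so the type is C_7 (the algebra sp(14)).

C7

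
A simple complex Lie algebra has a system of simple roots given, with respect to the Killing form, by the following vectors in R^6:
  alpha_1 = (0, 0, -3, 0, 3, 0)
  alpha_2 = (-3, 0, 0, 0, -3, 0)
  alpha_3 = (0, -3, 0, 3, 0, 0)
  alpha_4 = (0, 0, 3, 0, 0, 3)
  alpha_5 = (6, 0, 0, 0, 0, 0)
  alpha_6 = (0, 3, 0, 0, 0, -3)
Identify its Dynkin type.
Compute the Cartan integers a_ij = 2(alpha_i, alpha_j)/(alpha_j, alpha_j); the resulting 6x6 Cartan matrix is
[[2, -1, 0, -1, 0, 0], [-1, 2, 0, 0, -1, 0], [0, 0, 2, 0, 0, -1], [-1, 0, 0, 2, 0, -1], [0, -2, 0, 0, 2, 0], [0, 0, -1, -1, 0, 2]].
The roots have two lengths (squared-length ratio 2:1); the short ones are alpha_{1,2,3,4,6}. The associated Dynkin diagram is a chain of 6 nodes with a double edge at one end; the terminal node there is the unique long simple root (C_6), so the type is C_6 (the algebra sp(12)).

type C_6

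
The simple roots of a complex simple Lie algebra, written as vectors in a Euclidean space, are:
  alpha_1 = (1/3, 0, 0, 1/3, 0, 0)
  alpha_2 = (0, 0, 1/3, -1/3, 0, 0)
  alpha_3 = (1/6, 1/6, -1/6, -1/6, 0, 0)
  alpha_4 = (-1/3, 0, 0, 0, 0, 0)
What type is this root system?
F_4

Compute the Cartan integers a_ij = 2(alpha_i, alpha_j)/(alpha_j, alpha_j); the resulting 4x4 Cartan matrix is
[[2, -1, 0, -2], [-1, 2, 0, 0], [0, 0, 2, -1], [-1, 0, -1, 2]].
The roots have two lengths (squared-length ratio 2:1); the short ones are alpha_{3,4}. The associated Dynkin diagram is a chain of 4 nodes with a double edge between the middle two (F_4), so the type is F_4.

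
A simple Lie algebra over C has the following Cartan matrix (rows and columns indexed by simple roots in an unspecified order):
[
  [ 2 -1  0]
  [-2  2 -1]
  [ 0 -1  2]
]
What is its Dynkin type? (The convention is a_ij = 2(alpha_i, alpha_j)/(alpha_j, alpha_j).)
The matrix has rank 3 with 2's on the diagonal. Reading the off-diagonal entries as Dynkin edges (a single edge where a_ij = a_ji = -1; a double or triple edge where a_ij * a_ji = 2 or 3), the diagram is a chain of 3 nodes with a double edge at one end; the terminal node there is the unique short simple root (B_3). One simple-root ordering that puts it in standard form is (alpha_3, alpha_2, alpha_1). So the algebra is type B_3, i.e. so(7).

B3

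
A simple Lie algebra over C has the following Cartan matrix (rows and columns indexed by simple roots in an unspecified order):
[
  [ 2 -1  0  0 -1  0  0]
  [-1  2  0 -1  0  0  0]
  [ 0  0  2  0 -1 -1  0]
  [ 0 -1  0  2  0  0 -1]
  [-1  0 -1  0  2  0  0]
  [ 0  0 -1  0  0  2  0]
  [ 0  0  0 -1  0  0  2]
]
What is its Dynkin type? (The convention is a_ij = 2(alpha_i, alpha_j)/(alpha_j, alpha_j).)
A_7 (sl(8))

The matrix has rank 7 with 2's on the diagonal. Reading the off-diagonal entries as Dynkin edges (a single edge where a_ij = a_ji = -1; a double or triple edge where a_ij * a_ji = 2 or 3), the diagram is a chain of 7 nodes with single edges (A_7). One simple-root ordering that puts it in standard form is (alpha_7, alpha_4, alpha_2, alpha_1, alpha_5, alpha_3, alpha_6). So the algebra is type A_7, i.e. sl(8).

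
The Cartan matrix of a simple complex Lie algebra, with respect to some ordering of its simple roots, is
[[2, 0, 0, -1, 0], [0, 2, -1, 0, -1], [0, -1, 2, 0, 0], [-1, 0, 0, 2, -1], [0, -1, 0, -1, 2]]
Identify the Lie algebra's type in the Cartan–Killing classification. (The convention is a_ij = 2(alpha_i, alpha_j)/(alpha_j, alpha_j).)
A5

The matrix has rank 5 with 2's on the diagonal. Reading the off-diagonal entries as Dynkin edges (a single edge where a_ij = a_ji = -1; a double or triple edge where a_ij * a_ji = 2 or 3), the diagram is a chain of 5 nodes with single edges (A_5). One simple-root ordering that puts it in standard form is (alpha_3, alpha_2, alpha_5, alpha_4, alpha_1). So the algebra is type A_5, i.e. sl(6).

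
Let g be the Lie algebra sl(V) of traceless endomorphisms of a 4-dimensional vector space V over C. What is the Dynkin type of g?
A_3 (sl(4))

This is sl(4), which has dimension 4^2 - 1 = 15 and rank 4 - 1 = 3 (a Cartan subalgebra is the diagonal traceless matrices). In the classification of classical Lie algebras, the special linear algebra sl(n+1) has type A_n; here n = 3, so the Dynkin diagram is a chain of 3 nodes with single edges (A_3). Hence the type is A_3.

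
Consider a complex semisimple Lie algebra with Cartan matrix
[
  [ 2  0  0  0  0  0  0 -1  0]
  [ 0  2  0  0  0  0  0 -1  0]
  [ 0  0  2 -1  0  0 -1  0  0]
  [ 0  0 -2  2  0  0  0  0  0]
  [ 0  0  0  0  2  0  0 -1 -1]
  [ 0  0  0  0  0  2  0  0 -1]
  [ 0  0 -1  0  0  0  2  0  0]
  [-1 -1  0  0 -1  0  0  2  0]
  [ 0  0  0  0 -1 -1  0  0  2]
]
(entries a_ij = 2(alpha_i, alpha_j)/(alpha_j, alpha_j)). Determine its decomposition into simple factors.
type C_3 + type D_6

The diagram associated to this matrix has two connected components: the simple roots {alpha_3, alpha_4, alpha_7} form a chain of 3 nodes with a double edge at one end; the terminal node there is the unique long simple root (C_3), and {alpha_1, alpha_2, alpha_5, alpha_6, alpha_8, alpha_9} form a chain of 4 nodes with a fork of two nodes at one end (D_6). A semisimple Lie algebra decomposes uniquely as the direct sum of simple ideals, one per connected component of its Dynkin diagram, so g ≅ C_3 ⊕ D_6 (dimension 21 + 66 = 87).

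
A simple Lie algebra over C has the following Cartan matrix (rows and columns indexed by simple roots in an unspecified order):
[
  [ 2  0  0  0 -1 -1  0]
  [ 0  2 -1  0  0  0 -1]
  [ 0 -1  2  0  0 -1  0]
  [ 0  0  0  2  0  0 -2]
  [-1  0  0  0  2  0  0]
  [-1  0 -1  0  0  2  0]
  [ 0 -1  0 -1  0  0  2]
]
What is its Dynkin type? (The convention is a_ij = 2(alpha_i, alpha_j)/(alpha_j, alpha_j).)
C7

The matrix has rank 7 with 2's on the diagonal. Reading the off-diagonal entries as Dynkin edges (a single edge where a_ij = a_ji = -1; a double or triple edge where a_ij * a_ji = 2 or 3), the diagram is a chain of 7 nodes with a double edge at one end; the terminal node there is the unique long simple root (C_7). One simple-root ordering that puts it in standard form is (alpha_5, alpha_1, alpha_6, alpha_3, alpha_2, alpha_7, alpha_4). So the algebra is type C_7, i.e. sp(14).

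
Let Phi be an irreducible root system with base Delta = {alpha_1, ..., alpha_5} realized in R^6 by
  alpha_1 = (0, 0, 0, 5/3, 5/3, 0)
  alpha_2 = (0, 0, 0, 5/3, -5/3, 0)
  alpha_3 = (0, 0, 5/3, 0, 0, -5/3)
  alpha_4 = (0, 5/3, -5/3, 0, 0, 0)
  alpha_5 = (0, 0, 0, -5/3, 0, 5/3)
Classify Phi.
Compute the Cartan integers a_ij = 2(alpha_i, alpha_j)/(alpha_j, alpha_j); the resulting 5x5 Cartan matrix is
[[2, 0, 0, 0, -1], [0, 2, 0, 0, -1], [0, 0, 2, -1, -1], [0, 0, -1, 2, 0], [-1, -1, -1, 0, 2]].
All simple roots have the same length, so the diagram is simply laced. The associated Dynkin diagram is a chain of 3 nodes with a fork of two nodes at one end (D_5), so the type is D_5 (the algebra so(10)).

D_5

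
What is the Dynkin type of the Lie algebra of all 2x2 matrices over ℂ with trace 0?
This is sl(2), which has dimension 2^2 - 1 = 3 and rank 2 - 1 = 1 (a Cartan subalgebra is the diagonal traceless matrices). In the classification of classical Lie algebras, the special linear algebra sl(n+1) has type A_n; here n = 1, so the Dynkin diagram is a chain of 1 nodes with single edges (A_1). Hence the type is A_1.

A_1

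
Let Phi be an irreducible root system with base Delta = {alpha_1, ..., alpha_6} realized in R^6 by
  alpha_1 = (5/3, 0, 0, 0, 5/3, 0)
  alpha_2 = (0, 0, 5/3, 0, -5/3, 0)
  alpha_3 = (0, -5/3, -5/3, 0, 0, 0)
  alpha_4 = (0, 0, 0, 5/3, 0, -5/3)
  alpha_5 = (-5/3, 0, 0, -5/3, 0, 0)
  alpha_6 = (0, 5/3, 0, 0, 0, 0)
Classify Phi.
B_6 (so(13))

Compute the Cartan integers a_ij = 2(alpha_i, alpha_j)/(alpha_j, alpha_j); the resulting 6x6 Cartan matrix is
[[2, -1, 0, 0, -1, 0], [-1, 2, -1, 0, 0, 0], [0, -1, 2, 0, 0, -2], [0, 0, 0, 2, -1, 0], [-1, 0, 0, -1, 2, 0], [0, 0, -1, 0, 0, 2]].
The roots have two lengths (squared-length ratio 2:1); the short ones are alpha_{6}. The associated Dynkin diagram is a chain of 6 nodes with a double edge at one end; the terminal node there is the unique short simple root (B_6), so the type is B_6 (the algebra so(13)).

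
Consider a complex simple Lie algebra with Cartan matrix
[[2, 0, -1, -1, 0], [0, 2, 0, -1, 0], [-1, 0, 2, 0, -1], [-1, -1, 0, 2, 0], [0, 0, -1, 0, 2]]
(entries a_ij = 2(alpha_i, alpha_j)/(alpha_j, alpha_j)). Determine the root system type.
A5

The matrix has rank 5 with 2's on the diagonal. Reading the off-diagonal entries as Dynkin edges (a single edge where a_ij = a_ji = -1; a double or triple edge where a_ij * a_ji = 2 or 3), the diagram is a chain of 5 nodes with single edges (A_5). One simple-root ordering that puts it in standard form is (alpha_5, alpha_3, alpha_1, alpha_4, alpha_2). So the algebra is type A_5, i.e. sl(6).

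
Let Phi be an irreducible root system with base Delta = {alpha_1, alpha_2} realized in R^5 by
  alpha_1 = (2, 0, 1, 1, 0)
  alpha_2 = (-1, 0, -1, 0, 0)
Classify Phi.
type G_2

Compute the Cartan integers a_ij = 2(alpha_i, alpha_j)/(alpha_j, alpha_j); the resulting 2x2 Cartan matrix is
[[2, -3], [-1, 2]].
The roots have two lengths (squared-length ratio 3:1); the short ones are alpha_{2}. The associated Dynkin diagram is two nodes joined by a triple edge (G_2), so the type is G_2.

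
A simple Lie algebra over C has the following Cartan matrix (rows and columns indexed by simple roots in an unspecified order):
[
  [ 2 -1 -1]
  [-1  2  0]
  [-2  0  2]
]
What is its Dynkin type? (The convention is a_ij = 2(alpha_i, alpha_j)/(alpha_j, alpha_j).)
The matrix has rank 3 with 2's on the diagonal. Reading the off-diagonal entries as Dynkin edges (a single edge where a_ij = a_ji = -1; a double or triple edge where a_ij * a_ji = 2 or 3), the diagram is a chain of 3 nodes with a double edge at one end; the terminal node there is the unique long simple root (C_3). One simple-root ordering that puts it in standard form is (alpha_2, alpha_1, alpha_3). So the algebra is type C_3, i.e. sp(6).

type C_3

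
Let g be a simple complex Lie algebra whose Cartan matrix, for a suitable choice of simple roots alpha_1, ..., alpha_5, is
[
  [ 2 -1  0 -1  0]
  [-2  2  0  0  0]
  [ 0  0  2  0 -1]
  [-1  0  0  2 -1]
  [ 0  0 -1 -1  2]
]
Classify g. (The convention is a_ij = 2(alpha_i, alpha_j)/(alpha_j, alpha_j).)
C5

The matrix has rank 5 with 2's on the diagonal. Reading the off-diagonal entries as Dynkin edges (a single edge where a_ij = a_ji = -1; a double or triple edge where a_ij * a_ji = 2 or 3), the diagram is a chain of 5 nodes with a double edge at one end; the terminal node there is the unique long simple root (C_5). One simple-root ordering that puts it in standard form is (alpha_3, alpha_5, alpha_4, alpha_1, alpha_2). So the algebra is type C_5, i.e. sp(10).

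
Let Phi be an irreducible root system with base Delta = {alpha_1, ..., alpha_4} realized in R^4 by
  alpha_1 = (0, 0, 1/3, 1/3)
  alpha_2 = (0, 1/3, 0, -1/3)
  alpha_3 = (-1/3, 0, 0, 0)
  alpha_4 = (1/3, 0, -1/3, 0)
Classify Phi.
B_4 (so(9))

Compute the Cartan integers a_ij = 2(alpha_i, alpha_j)/(alpha_j, alpha_j); the resulting 4x4 Cartan matrix is
[[2, -1, 0, -1], [-1, 2, 0, 0], [0, 0, 2, -1], [-1, 0, -2, 2]].
The roots have two lengths (squared-length ratio 2:1); the short ones are alpha_{3}. The associated Dynkin diagram is a chain of 4 nodes with a double edge at one end; the terminal node there is the unique short simple root (B_4), so the type is B_4 (the algebra so(9)).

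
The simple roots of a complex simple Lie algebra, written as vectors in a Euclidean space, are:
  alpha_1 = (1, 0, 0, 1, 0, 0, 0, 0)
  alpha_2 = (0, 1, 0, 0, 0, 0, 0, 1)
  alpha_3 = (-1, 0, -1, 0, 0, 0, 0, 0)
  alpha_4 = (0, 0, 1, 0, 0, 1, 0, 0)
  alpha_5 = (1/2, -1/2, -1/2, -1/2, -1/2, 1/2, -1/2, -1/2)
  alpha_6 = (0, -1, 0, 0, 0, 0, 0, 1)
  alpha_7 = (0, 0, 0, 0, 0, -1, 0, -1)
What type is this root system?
Compute the Cartan integers a_ij = 2(alpha_i, alpha_j)/(alpha_j, alpha_j); the resulting 7x7 Cartan matrix is
[[2, 0, -1, 0, 0, 0, 0], [0, 2, 0, 0, -1, 0, -1], [-1, 0, 2, -1, 0, 0, 0], [0, 0, -1, 2, 0, 0, -1], [0, -1, 0, 0, 2, 0, 0], [0, 0, 0, 0, 0, 2, -1], [0, -1, 0, -1, 0, -1, 2]].
All simple roots have the same length, so the diagram is simply laced. The associated Dynkin diagram is a chain of 6 nodes with one extra node attached to the third node from one end (E_7), so the type is E_7.

type E_7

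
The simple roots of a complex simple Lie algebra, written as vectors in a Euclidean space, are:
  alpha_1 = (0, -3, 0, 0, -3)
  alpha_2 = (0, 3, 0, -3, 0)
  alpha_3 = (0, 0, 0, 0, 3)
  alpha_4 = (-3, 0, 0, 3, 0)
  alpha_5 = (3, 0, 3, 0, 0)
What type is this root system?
Compute the Cartan integers a_ij = 2(alpha_i, alpha_j)/(alpha_j, alpha_j); the resulting 5x5 Cartan matrix is
[[2, -1, -2, 0, 0], [-1, 2, 0, -1, 0], [-1, 0, 2, 0, 0], [0, -1, 0, 2, -1], [0, 0, 0, -1, 2]].
The roots have two lengths (squared-length ratio 2:1); the short ones are alpha_{3}. The associated Dynkin diagram is a chain of 5 nodes with a double edge at one end; the terminal node there is the unique short simple root (B_5), so the type is B_5 (the algebra so(11)).

B5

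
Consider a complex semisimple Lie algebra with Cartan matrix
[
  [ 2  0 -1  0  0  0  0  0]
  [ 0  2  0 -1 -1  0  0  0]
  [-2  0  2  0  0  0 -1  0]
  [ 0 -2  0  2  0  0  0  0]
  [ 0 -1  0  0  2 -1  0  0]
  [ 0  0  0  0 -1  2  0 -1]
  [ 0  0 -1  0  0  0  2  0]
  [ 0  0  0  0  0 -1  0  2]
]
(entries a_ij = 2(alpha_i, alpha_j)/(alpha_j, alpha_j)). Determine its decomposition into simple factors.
The diagram associated to this matrix has two connected components: the simple roots {alpha_1, alpha_3, alpha_7} form a chain of 3 nodes with a double edge at one end; the terminal node there is the unique short simple root (B_3), and {alpha_2, alpha_4, alpha_5, alpha_6, alpha_8} form a chain of 5 nodes with a double edge at one end; the terminal node there is the unique long simple root (C_5). A semisimple Lie algebra decomposes uniquely as the direct sum of simple ideals, one per connected component of its Dynkin diagram, so g ≅ B_3 ⊕ C_5 (dimension 21 + 55 = 76).

B3 ⊕ C5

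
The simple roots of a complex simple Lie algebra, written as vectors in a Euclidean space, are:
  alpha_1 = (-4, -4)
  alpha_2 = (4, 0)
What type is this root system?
Compute the Cartan integers a_ij = 2(alpha_i, alpha_j)/(alpha_j, alpha_j); the resulting 2x2 Cartan matrix is
[[2, -2], [-1, 2]].
The roots have two lengths (squared-length ratio 2:1); the short ones are alpha_{2}. The associated Dynkin diagram is a chain of 2 nodes with a double edge at one end; the terminal node there is the unique short simple root (B_2), so the type is B_2 (the algebra so(5)).

type B_2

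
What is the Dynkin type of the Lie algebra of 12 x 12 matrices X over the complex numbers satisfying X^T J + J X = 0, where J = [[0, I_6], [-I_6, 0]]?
This is sp(12), which has dimension 12(12+1)/2 = 78 and rank 12/2 = 6. In the classification of classical Lie algebras, the symplectic algebra sp(2n) has type C_n; here n = 6, so the Dynkin diagram is a chain of 6 nodes with a double edge at one end; the terminal node there is the unique long simple root (C_6). Hence the type is C_6.

C_6 (sp(12))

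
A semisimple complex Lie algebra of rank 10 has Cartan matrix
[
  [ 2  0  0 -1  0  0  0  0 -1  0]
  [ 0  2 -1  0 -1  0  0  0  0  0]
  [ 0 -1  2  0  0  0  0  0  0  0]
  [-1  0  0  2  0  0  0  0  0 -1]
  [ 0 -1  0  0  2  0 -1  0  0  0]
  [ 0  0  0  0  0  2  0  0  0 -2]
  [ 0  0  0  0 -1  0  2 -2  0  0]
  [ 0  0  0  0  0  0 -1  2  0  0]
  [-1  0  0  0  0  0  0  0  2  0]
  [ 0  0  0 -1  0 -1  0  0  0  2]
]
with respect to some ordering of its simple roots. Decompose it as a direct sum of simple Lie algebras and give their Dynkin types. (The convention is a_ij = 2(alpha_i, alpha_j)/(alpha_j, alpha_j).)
The diagram associated to this matrix has two connected components: the simple roots {alpha_2, alpha_3, alpha_5, alpha_7, alpha_8} form a chain of 5 nodes with a double edge at one end; the terminal node there is the unique short simple root (B_5), and {alpha_1, alpha_4, alpha_6, alpha_9, alpha_10} form a chain of 5 nodes with a double edge at one end; the terminal node there is the unique long simple root (C_5). A semisimple Lie algebra decomposes uniquely as the direct sum of simple ideals, one per connected component of its Dynkin diagram, so g ≅ B_5 ⊕ C_5 (dimension 55 + 55 = 110).

B_5 + C_5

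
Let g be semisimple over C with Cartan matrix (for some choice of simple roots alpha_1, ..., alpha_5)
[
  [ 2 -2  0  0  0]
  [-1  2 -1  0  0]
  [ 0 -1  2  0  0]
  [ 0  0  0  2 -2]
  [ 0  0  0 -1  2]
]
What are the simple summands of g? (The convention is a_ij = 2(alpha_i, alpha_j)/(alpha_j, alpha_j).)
The diagram associated to this matrix has two connected components: the simple roots {alpha_4, alpha_5} form a chain of 2 nodes with a double edge at one end; the terminal node there is the unique short simple root (B_2), and {alpha_1, alpha_2, alpha_3} form a chain of 3 nodes with a double edge at one end; the terminal node there is the unique long simple root (C_3). A semisimple Lie algebra decomposes uniquely as the direct sum of simple ideals, one per connected component of its Dynkin diagram, so g ≅ B_2 ⊕ C_3 (dimension 10 + 21 = 31).

B_2 (so(5)) + C_3 (sp(6))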